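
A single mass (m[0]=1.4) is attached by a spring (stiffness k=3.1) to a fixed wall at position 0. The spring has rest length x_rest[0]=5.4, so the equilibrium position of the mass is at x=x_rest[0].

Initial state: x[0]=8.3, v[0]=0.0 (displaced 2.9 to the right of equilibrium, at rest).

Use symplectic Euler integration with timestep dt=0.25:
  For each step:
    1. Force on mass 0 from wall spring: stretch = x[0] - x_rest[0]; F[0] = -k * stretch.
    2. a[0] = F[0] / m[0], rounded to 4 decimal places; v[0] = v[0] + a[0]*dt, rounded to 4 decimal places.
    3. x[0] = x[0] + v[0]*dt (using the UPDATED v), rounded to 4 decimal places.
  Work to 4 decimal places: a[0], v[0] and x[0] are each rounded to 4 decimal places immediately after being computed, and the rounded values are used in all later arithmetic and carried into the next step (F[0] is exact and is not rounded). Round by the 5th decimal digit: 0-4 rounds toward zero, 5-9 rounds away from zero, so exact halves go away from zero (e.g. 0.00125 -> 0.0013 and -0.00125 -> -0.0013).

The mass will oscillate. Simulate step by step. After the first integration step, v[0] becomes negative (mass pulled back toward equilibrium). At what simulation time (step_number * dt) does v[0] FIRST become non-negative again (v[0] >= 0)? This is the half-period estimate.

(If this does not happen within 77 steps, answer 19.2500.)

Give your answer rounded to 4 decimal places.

Answer: 2.2500

Derivation:
Step 0: x=[8.3000] v=[0.0000]
Step 1: x=[7.8987] v=[-1.6054]
Step 2: x=[7.1516] v=[-2.9886]
Step 3: x=[6.1621] v=[-3.9582]
Step 4: x=[5.0671] v=[-4.3801]
Step 5: x=[4.0182] v=[-4.1958]
Step 6: x=[3.1605] v=[-3.4309]
Step 7: x=[2.6127] v=[-2.1912]
Step 8: x=[2.4507] v=[-0.6482]
Step 9: x=[2.6968] v=[0.9845]
First v>=0 after going negative at step 9, time=2.2500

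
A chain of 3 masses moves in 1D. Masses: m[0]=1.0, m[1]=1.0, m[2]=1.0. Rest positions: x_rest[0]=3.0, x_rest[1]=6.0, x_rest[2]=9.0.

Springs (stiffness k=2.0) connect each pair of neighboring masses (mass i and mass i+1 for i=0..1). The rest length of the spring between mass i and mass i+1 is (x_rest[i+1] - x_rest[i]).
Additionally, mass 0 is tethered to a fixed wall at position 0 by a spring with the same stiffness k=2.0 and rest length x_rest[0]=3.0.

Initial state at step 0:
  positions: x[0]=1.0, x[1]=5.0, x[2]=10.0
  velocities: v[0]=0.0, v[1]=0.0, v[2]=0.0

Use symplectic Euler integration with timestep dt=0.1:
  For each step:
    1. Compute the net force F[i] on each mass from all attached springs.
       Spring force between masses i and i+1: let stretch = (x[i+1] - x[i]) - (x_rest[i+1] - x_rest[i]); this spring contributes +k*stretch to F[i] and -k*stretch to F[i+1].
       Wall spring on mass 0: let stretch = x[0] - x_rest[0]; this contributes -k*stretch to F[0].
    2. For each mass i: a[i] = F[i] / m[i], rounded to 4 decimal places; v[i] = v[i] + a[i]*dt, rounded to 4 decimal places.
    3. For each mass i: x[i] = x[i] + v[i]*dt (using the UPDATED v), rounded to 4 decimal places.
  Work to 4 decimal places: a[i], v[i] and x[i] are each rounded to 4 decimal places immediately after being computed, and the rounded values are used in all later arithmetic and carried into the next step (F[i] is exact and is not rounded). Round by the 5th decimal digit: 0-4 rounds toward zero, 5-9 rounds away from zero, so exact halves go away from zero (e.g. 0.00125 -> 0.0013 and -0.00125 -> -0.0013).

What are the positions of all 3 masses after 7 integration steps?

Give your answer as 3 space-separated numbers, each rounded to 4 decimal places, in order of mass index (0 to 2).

Answer: 2.4426 5.5097 9.0245

Derivation:
Step 0: x=[1.0000 5.0000 10.0000] v=[0.0000 0.0000 0.0000]
Step 1: x=[1.0600 5.0200 9.9600] v=[0.6000 0.2000 -0.4000]
Step 2: x=[1.1780 5.0596 9.8812] v=[1.1800 0.3960 -0.7880]
Step 3: x=[1.3501 5.1180 9.7660] v=[1.7207 0.5840 -1.1523]
Step 4: x=[1.5705 5.1940 9.6178] v=[2.2043 0.7600 -1.4819]
Step 5: x=[1.8320 5.2860 9.4411] v=[2.6149 0.9201 -1.7667]
Step 6: x=[2.1259 5.3920 9.2413] v=[2.9393 1.0603 -1.9977]
Step 7: x=[2.4426 5.5097 9.0245] v=[3.1673 1.1769 -2.1676]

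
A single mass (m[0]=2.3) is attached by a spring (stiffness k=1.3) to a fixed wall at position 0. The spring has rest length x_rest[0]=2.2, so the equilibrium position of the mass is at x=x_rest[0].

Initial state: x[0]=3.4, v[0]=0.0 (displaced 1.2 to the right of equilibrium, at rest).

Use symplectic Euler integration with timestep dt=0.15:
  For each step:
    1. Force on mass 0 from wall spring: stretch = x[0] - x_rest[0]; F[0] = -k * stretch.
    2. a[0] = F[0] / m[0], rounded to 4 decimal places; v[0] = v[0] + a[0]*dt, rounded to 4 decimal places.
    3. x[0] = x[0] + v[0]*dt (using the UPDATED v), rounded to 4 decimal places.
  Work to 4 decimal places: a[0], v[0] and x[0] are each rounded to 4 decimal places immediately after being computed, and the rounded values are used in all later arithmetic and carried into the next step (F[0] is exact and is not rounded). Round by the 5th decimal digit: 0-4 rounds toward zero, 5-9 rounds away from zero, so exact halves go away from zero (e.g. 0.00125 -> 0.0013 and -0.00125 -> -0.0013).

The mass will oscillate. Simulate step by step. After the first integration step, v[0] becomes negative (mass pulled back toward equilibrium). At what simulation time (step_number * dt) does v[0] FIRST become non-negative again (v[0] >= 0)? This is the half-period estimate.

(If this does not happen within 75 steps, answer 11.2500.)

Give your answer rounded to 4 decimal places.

Step 0: x=[3.4000] v=[0.0000]
Step 1: x=[3.3847] v=[-0.1017]
Step 2: x=[3.3544] v=[-0.2021]
Step 3: x=[3.3094] v=[-0.3000]
Step 4: x=[3.2503] v=[-0.3941]
Step 5: x=[3.1778] v=[-0.4831]
Step 6: x=[3.0929] v=[-0.5660]
Step 7: x=[2.9966] v=[-0.6417]
Step 8: x=[2.8902] v=[-0.7092]
Step 9: x=[2.7750] v=[-0.7677]
Step 10: x=[2.6525] v=[-0.8165]
Step 11: x=[2.5243] v=[-0.8549]
Step 12: x=[2.3919] v=[-0.8824]
Step 13: x=[2.2571] v=[-0.8987]
Step 14: x=[2.1216] v=[-0.9035]
Step 15: x=[1.9871] v=[-0.8969]
Step 16: x=[1.8553] v=[-0.8789]
Step 17: x=[1.7278] v=[-0.8497]
Step 18: x=[1.6063] v=[-0.8097]
Step 19: x=[1.4924] v=[-0.7594]
Step 20: x=[1.3875] v=[-0.6994]
Step 21: x=[1.2929] v=[-0.6305]
Step 22: x=[1.2099] v=[-0.5536]
Step 23: x=[1.1394] v=[-0.4697]
Step 24: x=[1.0824] v=[-0.3798]
Step 25: x=[1.0397] v=[-0.2850]
Step 26: x=[1.0117] v=[-0.1866]
Step 27: x=[0.9988] v=[-0.0859]
Step 28: x=[1.0012] v=[0.0159]
First v>=0 after going negative at step 28, time=4.2000

Answer: 4.2000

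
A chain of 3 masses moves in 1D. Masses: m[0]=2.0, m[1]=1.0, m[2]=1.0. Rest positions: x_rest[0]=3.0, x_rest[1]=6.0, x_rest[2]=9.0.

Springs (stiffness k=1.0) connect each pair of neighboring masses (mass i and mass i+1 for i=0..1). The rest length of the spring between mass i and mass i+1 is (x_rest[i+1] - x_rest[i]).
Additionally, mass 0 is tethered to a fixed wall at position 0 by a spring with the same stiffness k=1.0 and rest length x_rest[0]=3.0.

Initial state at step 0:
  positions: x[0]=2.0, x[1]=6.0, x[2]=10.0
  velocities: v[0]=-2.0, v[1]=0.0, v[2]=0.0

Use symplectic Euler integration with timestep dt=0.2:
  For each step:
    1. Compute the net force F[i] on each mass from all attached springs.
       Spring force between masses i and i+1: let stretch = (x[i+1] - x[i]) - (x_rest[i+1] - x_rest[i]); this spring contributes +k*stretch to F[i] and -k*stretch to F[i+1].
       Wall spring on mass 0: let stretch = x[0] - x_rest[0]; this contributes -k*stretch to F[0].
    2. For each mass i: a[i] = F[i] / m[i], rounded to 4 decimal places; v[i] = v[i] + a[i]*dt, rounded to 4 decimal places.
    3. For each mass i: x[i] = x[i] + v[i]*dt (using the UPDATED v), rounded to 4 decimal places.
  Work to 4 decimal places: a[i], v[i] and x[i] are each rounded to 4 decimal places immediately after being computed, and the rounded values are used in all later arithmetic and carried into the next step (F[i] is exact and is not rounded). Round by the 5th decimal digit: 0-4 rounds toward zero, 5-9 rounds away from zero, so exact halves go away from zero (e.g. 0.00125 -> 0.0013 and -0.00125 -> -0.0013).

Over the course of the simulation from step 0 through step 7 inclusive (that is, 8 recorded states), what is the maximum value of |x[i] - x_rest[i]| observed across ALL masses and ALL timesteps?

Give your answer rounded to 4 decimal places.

Step 0: x=[2.0000 6.0000 10.0000] v=[-2.0000 0.0000 0.0000]
Step 1: x=[1.6400 6.0000 9.9600] v=[-1.8000 0.0000 -0.2000]
Step 2: x=[1.3344 5.9840 9.8816] v=[-1.5280 -0.0800 -0.3920]
Step 3: x=[1.0951 5.9379 9.7673] v=[-1.1965 -0.2304 -0.5715]
Step 4: x=[0.9308 5.8513 9.6198] v=[-0.8217 -0.4331 -0.7374]
Step 5: x=[0.8463 5.7186 9.4416] v=[-0.4227 -0.6635 -0.8911]
Step 6: x=[0.8423 5.5399 9.2345] v=[-0.0201 -0.8934 -1.0357]
Step 7: x=[0.9154 5.3211 8.9996] v=[0.3654 -1.0940 -1.1746]
Max displacement = 2.1577

Answer: 2.1577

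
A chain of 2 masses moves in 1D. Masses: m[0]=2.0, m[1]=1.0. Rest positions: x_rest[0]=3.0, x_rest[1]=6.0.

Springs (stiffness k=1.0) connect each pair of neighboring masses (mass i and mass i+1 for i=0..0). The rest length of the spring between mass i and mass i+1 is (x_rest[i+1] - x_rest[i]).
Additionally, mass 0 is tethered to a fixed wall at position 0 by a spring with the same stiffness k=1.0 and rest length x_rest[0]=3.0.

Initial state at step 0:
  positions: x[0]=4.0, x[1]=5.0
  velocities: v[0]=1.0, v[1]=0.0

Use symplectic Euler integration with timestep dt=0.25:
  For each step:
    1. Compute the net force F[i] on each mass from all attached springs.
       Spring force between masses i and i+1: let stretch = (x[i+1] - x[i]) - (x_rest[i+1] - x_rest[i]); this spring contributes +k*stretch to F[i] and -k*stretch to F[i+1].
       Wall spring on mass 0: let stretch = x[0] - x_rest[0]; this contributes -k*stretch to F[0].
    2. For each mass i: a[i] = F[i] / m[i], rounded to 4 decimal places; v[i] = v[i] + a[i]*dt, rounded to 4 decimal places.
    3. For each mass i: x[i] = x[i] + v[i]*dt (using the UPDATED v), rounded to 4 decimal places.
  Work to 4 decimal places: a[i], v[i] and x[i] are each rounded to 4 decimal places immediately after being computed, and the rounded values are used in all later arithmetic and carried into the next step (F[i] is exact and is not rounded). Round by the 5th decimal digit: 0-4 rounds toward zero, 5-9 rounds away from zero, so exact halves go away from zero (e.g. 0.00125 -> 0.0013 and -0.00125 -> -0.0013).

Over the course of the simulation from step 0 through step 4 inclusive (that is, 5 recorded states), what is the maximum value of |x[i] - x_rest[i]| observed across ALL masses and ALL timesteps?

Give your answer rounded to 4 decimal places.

Step 0: x=[4.0000 5.0000] v=[1.0000 0.0000]
Step 1: x=[4.1563 5.1250] v=[0.6250 0.5000]
Step 2: x=[4.2130 5.3770] v=[0.2266 1.0078]
Step 3: x=[4.1744 5.7437] v=[-0.1545 1.4668]
Step 4: x=[4.0544 6.1998] v=[-0.4802 1.8245]
Max displacement = 1.2130

Answer: 1.2130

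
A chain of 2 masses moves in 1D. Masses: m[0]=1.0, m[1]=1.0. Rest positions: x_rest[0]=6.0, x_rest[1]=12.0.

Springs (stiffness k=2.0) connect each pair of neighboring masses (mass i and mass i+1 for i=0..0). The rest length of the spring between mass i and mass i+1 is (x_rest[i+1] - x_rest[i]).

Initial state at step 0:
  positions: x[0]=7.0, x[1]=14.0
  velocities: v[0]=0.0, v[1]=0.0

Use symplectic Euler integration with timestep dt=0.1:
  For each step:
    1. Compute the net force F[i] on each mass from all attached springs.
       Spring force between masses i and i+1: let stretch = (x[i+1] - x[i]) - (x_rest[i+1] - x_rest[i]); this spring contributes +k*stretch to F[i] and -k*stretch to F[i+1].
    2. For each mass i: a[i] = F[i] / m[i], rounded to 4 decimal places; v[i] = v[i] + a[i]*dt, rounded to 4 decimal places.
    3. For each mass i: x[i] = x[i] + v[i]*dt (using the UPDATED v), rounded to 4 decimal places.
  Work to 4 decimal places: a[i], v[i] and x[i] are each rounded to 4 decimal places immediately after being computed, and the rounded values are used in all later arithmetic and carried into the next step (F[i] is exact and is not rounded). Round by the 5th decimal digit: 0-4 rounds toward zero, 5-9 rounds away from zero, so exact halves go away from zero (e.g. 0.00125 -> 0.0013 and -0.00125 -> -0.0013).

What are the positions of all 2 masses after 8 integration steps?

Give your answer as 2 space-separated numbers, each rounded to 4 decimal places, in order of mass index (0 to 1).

Answer: 7.5662 13.4339

Derivation:
Step 0: x=[7.0000 14.0000] v=[0.0000 0.0000]
Step 1: x=[7.0200 13.9800] v=[0.2000 -0.2000]
Step 2: x=[7.0592 13.9408] v=[0.3920 -0.3920]
Step 3: x=[7.1160 13.8840] v=[0.5683 -0.5683]
Step 4: x=[7.1882 13.8118] v=[0.7219 -0.7219]
Step 5: x=[7.2729 13.7271] v=[0.8466 -0.8466]
Step 6: x=[7.3666 13.6334] v=[0.9374 -0.9374]
Step 7: x=[7.4657 13.5343] v=[0.9908 -0.9908]
Step 8: x=[7.5662 13.4339] v=[1.0045 -1.0045]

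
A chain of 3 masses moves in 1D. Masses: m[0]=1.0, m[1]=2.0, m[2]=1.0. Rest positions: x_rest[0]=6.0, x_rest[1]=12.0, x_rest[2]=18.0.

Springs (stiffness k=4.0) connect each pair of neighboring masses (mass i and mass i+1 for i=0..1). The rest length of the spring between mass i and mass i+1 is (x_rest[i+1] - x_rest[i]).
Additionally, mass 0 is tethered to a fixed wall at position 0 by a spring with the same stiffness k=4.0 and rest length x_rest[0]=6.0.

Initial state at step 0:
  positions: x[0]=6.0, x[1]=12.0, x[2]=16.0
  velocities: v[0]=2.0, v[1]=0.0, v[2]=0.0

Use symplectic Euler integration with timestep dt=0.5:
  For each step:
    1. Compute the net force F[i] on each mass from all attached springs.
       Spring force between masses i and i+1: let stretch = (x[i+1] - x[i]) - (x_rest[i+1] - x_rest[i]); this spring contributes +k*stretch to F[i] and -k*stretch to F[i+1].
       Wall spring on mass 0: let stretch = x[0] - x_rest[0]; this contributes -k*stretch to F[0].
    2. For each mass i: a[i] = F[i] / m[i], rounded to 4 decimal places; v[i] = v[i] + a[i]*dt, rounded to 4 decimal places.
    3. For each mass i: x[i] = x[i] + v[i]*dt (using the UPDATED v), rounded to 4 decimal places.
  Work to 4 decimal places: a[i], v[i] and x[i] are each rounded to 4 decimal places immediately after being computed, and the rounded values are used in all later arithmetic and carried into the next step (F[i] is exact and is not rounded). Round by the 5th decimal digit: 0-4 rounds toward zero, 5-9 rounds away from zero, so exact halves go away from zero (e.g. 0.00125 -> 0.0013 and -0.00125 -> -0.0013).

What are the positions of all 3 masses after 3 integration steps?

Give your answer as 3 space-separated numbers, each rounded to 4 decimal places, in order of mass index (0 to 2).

Step 0: x=[6.0000 12.0000 16.0000] v=[2.0000 0.0000 0.0000]
Step 1: x=[7.0000 11.0000 18.0000] v=[2.0000 -2.0000 4.0000]
Step 2: x=[5.0000 11.5000 19.0000] v=[-4.0000 1.0000 2.0000]
Step 3: x=[4.5000 12.5000 18.5000] v=[-1.0000 2.0000 -1.0000]

Answer: 4.5000 12.5000 18.5000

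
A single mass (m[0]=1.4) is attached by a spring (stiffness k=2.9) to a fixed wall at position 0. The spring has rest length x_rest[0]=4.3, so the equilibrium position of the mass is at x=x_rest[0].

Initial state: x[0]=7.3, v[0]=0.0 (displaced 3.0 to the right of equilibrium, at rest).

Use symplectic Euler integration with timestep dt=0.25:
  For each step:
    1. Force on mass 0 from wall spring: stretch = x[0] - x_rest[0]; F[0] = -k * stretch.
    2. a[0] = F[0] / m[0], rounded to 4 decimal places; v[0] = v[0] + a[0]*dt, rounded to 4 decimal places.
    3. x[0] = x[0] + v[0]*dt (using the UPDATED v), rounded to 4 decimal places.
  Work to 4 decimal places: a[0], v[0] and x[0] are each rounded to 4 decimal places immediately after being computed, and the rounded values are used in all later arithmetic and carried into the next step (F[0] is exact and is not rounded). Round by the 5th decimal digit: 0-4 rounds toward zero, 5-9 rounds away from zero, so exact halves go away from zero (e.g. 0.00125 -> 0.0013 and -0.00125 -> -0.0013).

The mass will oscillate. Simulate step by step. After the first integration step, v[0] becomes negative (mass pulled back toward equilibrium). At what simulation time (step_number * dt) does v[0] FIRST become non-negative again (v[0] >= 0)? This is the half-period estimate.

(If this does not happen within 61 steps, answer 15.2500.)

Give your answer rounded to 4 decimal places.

Answer: 2.2500

Derivation:
Step 0: x=[7.3000] v=[0.0000]
Step 1: x=[6.9116] v=[-1.5536]
Step 2: x=[6.1851] v=[-2.9060]
Step 3: x=[5.2146] v=[-3.8822]
Step 4: x=[4.1257] v=[-4.3558]
Step 5: x=[3.0593] v=[-4.2655]
Step 6: x=[2.1536] v=[-3.6230]
Step 7: x=[1.5257] v=[-2.5115]
Step 8: x=[1.2570] v=[-1.0748]
Step 9: x=[1.3823] v=[0.5011]
First v>=0 after going negative at step 9, time=2.2500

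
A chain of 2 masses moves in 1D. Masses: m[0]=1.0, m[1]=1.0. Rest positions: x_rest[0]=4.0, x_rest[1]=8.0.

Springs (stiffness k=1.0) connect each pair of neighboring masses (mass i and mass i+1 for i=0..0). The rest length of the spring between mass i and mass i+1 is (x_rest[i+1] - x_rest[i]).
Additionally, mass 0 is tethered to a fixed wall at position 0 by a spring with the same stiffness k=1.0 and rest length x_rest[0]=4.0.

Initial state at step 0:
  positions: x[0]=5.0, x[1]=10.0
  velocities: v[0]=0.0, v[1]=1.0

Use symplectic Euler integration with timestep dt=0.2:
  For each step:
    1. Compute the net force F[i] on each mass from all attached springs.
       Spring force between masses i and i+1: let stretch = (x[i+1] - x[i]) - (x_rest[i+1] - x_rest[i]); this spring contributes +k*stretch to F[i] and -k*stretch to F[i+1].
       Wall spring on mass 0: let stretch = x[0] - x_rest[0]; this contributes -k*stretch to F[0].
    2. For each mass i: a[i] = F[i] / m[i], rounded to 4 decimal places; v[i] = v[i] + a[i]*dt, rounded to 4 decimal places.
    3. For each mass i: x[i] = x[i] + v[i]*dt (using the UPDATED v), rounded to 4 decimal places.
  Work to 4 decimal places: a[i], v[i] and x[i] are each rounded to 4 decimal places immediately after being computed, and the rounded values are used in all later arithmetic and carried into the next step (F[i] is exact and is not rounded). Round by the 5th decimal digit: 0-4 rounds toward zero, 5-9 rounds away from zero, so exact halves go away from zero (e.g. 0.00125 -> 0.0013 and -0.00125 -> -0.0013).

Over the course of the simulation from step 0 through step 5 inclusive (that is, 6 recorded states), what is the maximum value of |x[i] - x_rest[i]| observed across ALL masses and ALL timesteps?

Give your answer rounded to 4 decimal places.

Step 0: x=[5.0000 10.0000] v=[0.0000 1.0000]
Step 1: x=[5.0000 10.1600] v=[0.0000 0.8000]
Step 2: x=[5.0064 10.2736] v=[0.0320 0.5680]
Step 3: x=[5.0232 10.3365] v=[0.0842 0.3146]
Step 4: x=[5.0516 10.3469] v=[0.1422 0.0519]
Step 5: x=[5.0898 10.3055] v=[0.1909 -0.2072]
Max displacement = 2.3469

Answer: 2.3469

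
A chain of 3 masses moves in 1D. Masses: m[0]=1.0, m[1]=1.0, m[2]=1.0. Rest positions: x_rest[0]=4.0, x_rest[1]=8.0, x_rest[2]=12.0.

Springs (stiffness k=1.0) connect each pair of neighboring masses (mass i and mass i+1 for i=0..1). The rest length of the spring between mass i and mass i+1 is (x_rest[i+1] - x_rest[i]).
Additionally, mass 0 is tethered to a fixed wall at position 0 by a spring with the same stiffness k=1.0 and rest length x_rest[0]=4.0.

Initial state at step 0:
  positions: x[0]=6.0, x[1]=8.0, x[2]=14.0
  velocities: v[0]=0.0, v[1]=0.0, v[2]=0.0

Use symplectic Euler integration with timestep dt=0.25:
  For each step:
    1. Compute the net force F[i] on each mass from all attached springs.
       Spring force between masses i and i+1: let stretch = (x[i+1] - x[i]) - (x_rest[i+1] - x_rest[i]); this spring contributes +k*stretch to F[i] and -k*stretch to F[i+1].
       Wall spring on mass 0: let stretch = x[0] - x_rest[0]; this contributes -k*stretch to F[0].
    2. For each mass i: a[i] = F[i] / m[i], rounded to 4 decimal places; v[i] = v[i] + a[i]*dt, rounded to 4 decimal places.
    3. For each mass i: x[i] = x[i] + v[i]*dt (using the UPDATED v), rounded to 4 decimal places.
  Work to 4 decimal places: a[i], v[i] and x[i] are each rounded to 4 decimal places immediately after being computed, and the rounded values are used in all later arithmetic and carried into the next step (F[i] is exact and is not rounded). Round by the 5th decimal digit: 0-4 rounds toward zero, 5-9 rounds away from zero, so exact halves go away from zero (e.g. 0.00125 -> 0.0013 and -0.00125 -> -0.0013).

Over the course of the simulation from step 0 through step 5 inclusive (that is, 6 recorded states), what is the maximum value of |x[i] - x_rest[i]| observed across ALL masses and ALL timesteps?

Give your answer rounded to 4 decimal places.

Step 0: x=[6.0000 8.0000 14.0000] v=[0.0000 0.0000 0.0000]
Step 1: x=[5.7500 8.2500 13.8750] v=[-1.0000 1.0000 -0.5000]
Step 2: x=[5.2969 8.6953 13.6484] v=[-1.8125 1.7813 -0.9063]
Step 3: x=[4.7251 9.2378 13.3623] v=[-2.2871 2.1700 -1.1446]
Step 4: x=[4.1401 9.7561 13.0684] v=[-2.3402 2.0730 -1.1757]
Step 5: x=[3.6473 10.1304 12.8175] v=[-1.9712 1.4971 -1.0038]
Max displacement = 2.1304

Answer: 2.1304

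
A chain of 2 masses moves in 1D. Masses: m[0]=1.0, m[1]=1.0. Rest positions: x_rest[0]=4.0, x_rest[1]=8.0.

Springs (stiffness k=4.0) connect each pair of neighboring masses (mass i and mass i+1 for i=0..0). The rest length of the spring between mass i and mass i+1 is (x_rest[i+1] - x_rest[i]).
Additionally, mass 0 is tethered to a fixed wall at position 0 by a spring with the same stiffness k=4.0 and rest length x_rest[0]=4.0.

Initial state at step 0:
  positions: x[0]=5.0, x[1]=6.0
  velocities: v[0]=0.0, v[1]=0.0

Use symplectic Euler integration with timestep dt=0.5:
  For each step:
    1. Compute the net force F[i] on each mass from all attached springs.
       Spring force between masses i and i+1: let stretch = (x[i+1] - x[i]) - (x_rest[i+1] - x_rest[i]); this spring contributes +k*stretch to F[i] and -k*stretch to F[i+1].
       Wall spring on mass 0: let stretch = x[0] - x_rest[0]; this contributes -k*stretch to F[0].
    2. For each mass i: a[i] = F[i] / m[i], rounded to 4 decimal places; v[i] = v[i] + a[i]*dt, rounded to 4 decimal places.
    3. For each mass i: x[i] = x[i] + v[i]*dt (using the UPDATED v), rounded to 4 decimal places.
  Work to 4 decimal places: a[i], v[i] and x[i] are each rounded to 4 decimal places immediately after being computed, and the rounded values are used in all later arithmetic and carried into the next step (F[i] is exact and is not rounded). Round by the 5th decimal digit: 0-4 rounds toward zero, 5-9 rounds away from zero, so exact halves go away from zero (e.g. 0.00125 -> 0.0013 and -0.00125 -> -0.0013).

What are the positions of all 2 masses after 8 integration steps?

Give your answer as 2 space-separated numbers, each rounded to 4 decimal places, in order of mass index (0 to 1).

Answer: 1.0000 9.0000

Derivation:
Step 0: x=[5.0000 6.0000] v=[0.0000 0.0000]
Step 1: x=[1.0000 9.0000] v=[-8.0000 6.0000]
Step 2: x=[4.0000 8.0000] v=[6.0000 -2.0000]
Step 3: x=[7.0000 7.0000] v=[6.0000 -2.0000]
Step 4: x=[3.0000 10.0000] v=[-8.0000 6.0000]
Step 5: x=[3.0000 10.0000] v=[0.0000 0.0000]
Step 6: x=[7.0000 7.0000] v=[8.0000 -6.0000]
Step 7: x=[4.0000 8.0000] v=[-6.0000 2.0000]
Step 8: x=[1.0000 9.0000] v=[-6.0000 2.0000]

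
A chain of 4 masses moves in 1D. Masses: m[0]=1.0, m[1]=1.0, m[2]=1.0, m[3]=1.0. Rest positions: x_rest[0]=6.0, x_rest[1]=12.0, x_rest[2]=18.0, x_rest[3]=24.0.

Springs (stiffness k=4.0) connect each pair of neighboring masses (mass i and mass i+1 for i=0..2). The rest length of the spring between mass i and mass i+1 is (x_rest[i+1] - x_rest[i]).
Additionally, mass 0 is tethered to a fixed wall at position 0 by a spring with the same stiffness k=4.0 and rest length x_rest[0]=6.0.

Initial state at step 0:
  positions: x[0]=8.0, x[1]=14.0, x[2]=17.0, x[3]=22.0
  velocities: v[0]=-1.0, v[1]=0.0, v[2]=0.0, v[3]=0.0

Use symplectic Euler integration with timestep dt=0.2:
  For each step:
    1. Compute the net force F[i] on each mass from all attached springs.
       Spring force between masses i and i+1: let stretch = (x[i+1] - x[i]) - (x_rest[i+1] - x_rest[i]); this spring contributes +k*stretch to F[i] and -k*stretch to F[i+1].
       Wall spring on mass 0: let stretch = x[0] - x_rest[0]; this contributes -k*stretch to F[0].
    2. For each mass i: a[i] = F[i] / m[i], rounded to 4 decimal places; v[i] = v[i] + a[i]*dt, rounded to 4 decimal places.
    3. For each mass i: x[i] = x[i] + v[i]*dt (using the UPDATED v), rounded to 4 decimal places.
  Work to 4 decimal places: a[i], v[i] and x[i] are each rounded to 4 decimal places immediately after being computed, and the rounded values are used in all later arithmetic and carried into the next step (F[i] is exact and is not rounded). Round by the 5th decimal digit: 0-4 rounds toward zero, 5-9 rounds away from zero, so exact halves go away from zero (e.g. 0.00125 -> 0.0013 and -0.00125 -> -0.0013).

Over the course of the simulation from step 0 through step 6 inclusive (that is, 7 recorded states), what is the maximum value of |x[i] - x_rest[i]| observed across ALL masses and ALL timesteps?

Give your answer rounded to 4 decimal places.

Step 0: x=[8.0000 14.0000 17.0000 22.0000] v=[-1.0000 0.0000 0.0000 0.0000]
Step 1: x=[7.4800 13.5200 17.3200 22.1600] v=[-2.6000 -2.4000 1.6000 0.8000]
Step 2: x=[6.7296 12.6816 17.8064 22.5056] v=[-3.7520 -4.1920 2.4320 1.7280]
Step 3: x=[5.8548 11.7108 18.2247 23.0593] v=[-4.3741 -4.8538 2.0915 2.7686]
Step 4: x=[4.9802 10.8453 18.3743 23.7995] v=[-4.3731 -4.3275 0.7481 3.7009]
Step 5: x=[4.2472 10.2460 18.1873 24.6316] v=[-3.6652 -2.9964 -0.9349 4.1607]
Step 6: x=[3.7944 9.9575 17.7608 25.3927] v=[-2.2639 -1.4424 -2.1325 3.8053]
Max displacement = 2.2056

Answer: 2.2056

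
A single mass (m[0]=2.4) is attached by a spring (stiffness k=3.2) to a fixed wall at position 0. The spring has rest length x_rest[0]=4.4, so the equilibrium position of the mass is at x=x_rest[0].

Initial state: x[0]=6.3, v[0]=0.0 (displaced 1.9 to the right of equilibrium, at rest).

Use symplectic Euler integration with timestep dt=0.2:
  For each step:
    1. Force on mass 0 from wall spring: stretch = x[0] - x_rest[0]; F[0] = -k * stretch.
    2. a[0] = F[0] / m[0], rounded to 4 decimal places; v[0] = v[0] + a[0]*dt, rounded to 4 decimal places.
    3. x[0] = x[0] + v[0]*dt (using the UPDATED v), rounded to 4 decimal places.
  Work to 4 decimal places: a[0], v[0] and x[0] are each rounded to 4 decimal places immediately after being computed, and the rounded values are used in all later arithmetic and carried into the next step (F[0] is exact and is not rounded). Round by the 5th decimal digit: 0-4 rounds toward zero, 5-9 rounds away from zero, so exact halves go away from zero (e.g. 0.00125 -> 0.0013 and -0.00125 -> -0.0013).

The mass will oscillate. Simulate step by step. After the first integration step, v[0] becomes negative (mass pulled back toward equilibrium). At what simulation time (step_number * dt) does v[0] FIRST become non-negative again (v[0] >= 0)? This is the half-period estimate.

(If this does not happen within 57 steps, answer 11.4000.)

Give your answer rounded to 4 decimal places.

Answer: 2.8000

Derivation:
Step 0: x=[6.3000] v=[0.0000]
Step 1: x=[6.1987] v=[-0.5067]
Step 2: x=[6.0014] v=[-0.9864]
Step 3: x=[5.7187] v=[-1.4134]
Step 4: x=[5.3657] v=[-1.7651]
Step 5: x=[4.9612] v=[-2.0226]
Step 6: x=[4.5267] v=[-2.1723]
Step 7: x=[4.0855] v=[-2.2061]
Step 8: x=[3.6611] v=[-2.1222]
Step 9: x=[3.2761] v=[-1.9252]
Step 10: x=[2.9510] v=[-1.6255]
Step 11: x=[2.7032] v=[-1.2391]
Step 12: x=[2.5459] v=[-0.7866]
Step 13: x=[2.4875] v=[-0.2922]
Step 14: x=[2.5311] v=[0.2178]
First v>=0 after going negative at step 14, time=2.8000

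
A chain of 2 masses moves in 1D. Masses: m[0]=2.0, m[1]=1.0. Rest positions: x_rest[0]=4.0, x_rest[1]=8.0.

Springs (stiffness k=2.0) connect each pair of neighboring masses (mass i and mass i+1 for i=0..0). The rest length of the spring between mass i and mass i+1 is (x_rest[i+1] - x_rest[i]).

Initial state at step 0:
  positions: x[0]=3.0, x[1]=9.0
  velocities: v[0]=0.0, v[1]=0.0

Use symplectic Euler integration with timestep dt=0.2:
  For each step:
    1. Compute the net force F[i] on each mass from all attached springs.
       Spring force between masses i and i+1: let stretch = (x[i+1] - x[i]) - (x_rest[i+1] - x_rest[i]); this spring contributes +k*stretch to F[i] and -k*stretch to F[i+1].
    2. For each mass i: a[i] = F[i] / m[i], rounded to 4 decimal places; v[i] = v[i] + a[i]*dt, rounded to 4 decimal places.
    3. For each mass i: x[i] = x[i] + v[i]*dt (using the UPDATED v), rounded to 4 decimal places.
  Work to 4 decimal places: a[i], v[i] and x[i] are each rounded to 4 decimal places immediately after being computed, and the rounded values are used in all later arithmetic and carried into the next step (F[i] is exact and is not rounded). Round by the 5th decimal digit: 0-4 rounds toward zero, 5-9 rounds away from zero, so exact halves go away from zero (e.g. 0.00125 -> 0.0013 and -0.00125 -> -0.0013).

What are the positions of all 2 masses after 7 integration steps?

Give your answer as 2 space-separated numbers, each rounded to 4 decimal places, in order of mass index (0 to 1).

Answer: 4.2507 6.4989

Derivation:
Step 0: x=[3.0000 9.0000] v=[0.0000 0.0000]
Step 1: x=[3.0800 8.8400] v=[0.4000 -0.8000]
Step 2: x=[3.2304 8.5392] v=[0.7520 -1.5040]
Step 3: x=[3.4332 8.1337] v=[1.0138 -2.0275]
Step 4: x=[3.6640 7.6722] v=[1.1539 -2.3077]
Step 5: x=[3.8951 7.2100] v=[1.1555 -2.3110]
Step 6: x=[4.0988 6.8026] v=[1.0185 -2.0370]
Step 7: x=[4.2507 6.4989] v=[0.7593 -1.5185]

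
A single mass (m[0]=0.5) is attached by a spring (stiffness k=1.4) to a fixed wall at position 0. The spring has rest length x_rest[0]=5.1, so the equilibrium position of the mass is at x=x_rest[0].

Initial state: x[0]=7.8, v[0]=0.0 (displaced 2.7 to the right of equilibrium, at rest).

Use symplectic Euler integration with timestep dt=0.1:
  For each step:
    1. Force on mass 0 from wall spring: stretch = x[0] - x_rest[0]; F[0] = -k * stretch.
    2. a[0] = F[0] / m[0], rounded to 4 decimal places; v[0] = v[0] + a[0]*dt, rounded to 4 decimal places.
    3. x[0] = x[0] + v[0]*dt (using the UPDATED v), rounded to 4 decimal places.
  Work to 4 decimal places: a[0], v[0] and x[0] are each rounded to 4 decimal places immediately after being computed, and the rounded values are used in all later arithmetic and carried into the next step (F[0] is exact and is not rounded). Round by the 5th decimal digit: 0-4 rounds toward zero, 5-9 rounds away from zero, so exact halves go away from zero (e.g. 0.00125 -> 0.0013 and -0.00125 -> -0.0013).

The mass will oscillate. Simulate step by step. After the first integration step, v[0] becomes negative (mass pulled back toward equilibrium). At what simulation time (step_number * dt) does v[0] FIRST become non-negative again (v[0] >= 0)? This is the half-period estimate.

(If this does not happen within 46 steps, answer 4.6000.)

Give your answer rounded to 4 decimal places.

Step 0: x=[7.8000] v=[0.0000]
Step 1: x=[7.7244] v=[-0.7560]
Step 2: x=[7.5753] v=[-1.4908]
Step 3: x=[7.3569] v=[-2.1839]
Step 4: x=[7.0753] v=[-2.8158]
Step 5: x=[6.7384] v=[-3.3689]
Step 6: x=[6.3556] v=[-3.8277]
Step 7: x=[5.9377] v=[-4.1793]
Step 8: x=[5.4963] v=[-4.4139]
Step 9: x=[5.0438] v=[-4.5249]
Step 10: x=[4.5929] v=[-4.5092]
Step 11: x=[4.1562] v=[-4.3672]
Step 12: x=[3.7459] v=[-4.1029]
Step 13: x=[3.3735] v=[-3.7238]
Step 14: x=[3.0495] v=[-3.2404]
Step 15: x=[2.7829] v=[-2.6663]
Step 16: x=[2.5812] v=[-2.0175]
Step 17: x=[2.4500] v=[-1.3122]
Step 18: x=[2.3930] v=[-0.5702]
Step 19: x=[2.4118] v=[0.1878]
First v>=0 after going negative at step 19, time=1.9000

Answer: 1.9000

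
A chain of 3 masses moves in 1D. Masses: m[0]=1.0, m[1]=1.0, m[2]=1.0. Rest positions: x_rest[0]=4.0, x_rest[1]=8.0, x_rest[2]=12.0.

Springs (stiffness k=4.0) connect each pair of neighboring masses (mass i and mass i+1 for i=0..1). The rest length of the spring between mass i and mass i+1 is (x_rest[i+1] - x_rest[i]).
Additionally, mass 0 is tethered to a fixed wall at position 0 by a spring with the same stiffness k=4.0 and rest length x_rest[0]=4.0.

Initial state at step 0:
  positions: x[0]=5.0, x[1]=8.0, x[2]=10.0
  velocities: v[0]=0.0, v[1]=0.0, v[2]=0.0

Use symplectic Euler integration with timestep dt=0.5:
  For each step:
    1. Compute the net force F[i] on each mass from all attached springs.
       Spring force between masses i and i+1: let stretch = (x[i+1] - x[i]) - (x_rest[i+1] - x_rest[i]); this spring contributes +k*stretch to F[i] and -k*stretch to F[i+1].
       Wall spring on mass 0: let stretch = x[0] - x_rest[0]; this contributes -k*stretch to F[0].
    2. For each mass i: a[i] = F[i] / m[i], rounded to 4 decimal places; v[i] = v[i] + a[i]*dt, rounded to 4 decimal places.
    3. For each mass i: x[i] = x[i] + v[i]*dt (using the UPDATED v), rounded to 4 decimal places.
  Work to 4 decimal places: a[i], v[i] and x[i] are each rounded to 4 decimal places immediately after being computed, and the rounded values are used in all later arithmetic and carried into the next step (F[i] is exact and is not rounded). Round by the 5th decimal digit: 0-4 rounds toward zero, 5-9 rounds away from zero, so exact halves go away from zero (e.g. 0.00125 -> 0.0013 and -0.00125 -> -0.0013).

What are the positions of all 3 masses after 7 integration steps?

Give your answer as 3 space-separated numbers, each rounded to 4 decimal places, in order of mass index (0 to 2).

Step 0: x=[5.0000 8.0000 10.0000] v=[0.0000 0.0000 0.0000]
Step 1: x=[3.0000 7.0000 12.0000] v=[-4.0000 -2.0000 4.0000]
Step 2: x=[2.0000 7.0000 13.0000] v=[-2.0000 0.0000 2.0000]
Step 3: x=[4.0000 8.0000 12.0000] v=[4.0000 2.0000 -2.0000]
Step 4: x=[6.0000 9.0000 11.0000] v=[4.0000 2.0000 -2.0000]
Step 5: x=[5.0000 9.0000 12.0000] v=[-2.0000 0.0000 2.0000]
Step 6: x=[3.0000 8.0000 14.0000] v=[-4.0000 -2.0000 4.0000]
Step 7: x=[3.0000 8.0000 14.0000] v=[0.0000 0.0000 0.0000]

Answer: 3.0000 8.0000 14.0000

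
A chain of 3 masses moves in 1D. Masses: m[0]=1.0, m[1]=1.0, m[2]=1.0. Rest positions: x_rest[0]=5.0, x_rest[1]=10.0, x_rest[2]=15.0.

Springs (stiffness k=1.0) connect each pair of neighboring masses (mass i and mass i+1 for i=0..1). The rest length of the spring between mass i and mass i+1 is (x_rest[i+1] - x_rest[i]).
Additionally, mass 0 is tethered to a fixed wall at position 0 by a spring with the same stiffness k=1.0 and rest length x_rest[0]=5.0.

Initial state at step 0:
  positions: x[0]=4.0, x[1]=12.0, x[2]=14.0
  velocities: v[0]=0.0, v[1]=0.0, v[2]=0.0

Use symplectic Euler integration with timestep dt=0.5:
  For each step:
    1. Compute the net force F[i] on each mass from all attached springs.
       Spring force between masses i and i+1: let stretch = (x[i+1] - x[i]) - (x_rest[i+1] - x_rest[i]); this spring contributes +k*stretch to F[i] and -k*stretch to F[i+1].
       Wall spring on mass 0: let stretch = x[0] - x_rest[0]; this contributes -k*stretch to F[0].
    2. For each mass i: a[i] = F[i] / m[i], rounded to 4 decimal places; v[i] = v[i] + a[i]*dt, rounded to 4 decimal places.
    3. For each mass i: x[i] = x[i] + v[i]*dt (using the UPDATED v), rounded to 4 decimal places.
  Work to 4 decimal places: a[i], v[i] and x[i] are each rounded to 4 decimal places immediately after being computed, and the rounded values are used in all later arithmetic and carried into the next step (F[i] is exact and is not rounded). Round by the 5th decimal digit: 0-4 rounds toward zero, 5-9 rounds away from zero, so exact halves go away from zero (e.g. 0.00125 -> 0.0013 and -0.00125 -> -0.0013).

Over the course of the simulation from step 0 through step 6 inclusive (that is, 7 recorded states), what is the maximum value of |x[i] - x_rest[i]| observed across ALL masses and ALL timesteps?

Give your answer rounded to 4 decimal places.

Answer: 2.0156

Derivation:
Step 0: x=[4.0000 12.0000 14.0000] v=[0.0000 0.0000 0.0000]
Step 1: x=[5.0000 10.5000 14.7500] v=[2.0000 -3.0000 1.5000]
Step 2: x=[6.1250 8.6875 15.6875] v=[2.2500 -3.6250 1.8750]
Step 3: x=[6.3594 7.9844 16.1250] v=[0.4688 -1.4063 0.8750]
Step 4: x=[5.4102 8.9102 15.7774] v=[-1.8984 1.8515 -0.6953]
Step 5: x=[3.9835 10.6778 14.9630] v=[-2.8535 3.5351 -1.6289]
Step 6: x=[3.2345 11.8431 14.3273] v=[-1.4981 2.3306 -1.2715]
Max displacement = 2.0156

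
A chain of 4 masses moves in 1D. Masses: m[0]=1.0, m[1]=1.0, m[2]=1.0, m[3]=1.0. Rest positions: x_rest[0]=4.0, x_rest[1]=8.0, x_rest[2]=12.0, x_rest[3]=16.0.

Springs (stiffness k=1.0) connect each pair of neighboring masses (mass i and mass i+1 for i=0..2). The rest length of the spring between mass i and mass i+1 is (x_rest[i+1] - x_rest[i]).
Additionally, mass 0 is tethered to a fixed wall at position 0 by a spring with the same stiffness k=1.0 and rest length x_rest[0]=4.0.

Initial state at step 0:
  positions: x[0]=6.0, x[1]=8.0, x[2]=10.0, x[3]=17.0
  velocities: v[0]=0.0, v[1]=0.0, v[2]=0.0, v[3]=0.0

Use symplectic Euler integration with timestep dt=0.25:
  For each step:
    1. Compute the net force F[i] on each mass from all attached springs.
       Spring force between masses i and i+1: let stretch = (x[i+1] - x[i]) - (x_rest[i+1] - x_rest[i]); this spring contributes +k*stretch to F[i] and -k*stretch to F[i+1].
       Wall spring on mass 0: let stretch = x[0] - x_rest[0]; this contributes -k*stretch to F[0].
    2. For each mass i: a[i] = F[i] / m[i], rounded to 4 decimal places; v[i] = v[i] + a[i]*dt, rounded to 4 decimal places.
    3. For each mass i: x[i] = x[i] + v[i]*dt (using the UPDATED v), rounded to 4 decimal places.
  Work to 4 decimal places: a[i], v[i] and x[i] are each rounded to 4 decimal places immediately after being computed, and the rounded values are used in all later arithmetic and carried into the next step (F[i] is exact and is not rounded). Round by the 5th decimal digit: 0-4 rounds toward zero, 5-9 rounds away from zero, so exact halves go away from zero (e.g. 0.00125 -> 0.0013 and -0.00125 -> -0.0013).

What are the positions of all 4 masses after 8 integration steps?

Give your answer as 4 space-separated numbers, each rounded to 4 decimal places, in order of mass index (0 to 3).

Step 0: x=[6.0000 8.0000 10.0000 17.0000] v=[0.0000 0.0000 0.0000 0.0000]
Step 1: x=[5.7500 8.0000 10.3125 16.8125] v=[-1.0000 0.0000 1.2500 -0.7500]
Step 2: x=[5.2813 8.0039 10.8867 16.4688] v=[-1.8750 0.0156 2.2969 -1.3750]
Step 3: x=[4.6526 8.0178 11.6296 16.0262] v=[-2.5147 0.0557 2.9717 -1.7705]
Step 4: x=[3.9435 8.0472 12.4216 15.5588] v=[-2.8366 0.1174 3.1679 -1.8697]
Step 5: x=[3.2444 8.0935 13.1363 15.1453] v=[-2.7966 0.1851 2.8586 -1.6540]
Step 6: x=[2.6456 8.1519 13.6614 14.8562] v=[-2.3954 0.2335 2.1002 -1.1563]
Step 7: x=[2.2256 8.2105 13.9168 14.7425] v=[-1.6802 0.2343 1.0215 -0.4550]
Step 8: x=[2.0405 8.2517 13.8671 14.8272] v=[-0.7404 0.1647 -0.1987 0.3386]

Answer: 2.0405 8.2517 13.8671 14.8272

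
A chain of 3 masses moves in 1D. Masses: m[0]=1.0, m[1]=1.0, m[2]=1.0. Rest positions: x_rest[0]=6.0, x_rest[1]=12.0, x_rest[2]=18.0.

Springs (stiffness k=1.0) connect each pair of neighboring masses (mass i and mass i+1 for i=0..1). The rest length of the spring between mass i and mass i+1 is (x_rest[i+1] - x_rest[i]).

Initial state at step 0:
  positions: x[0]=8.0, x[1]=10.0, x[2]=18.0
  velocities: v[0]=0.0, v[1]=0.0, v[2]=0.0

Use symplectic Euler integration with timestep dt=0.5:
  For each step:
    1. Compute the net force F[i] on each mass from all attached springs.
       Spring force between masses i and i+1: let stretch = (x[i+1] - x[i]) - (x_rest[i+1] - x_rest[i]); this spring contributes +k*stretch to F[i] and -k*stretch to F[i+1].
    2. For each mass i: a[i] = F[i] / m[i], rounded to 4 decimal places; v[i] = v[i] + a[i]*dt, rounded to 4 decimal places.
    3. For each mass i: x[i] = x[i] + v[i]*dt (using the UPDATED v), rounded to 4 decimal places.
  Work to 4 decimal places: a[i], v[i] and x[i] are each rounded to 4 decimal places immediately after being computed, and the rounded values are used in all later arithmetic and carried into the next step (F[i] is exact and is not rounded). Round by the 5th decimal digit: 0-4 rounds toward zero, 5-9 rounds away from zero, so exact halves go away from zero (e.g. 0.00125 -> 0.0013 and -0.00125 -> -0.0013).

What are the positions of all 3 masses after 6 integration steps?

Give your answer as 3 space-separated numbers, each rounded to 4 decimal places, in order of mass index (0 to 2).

Answer: 5.9713 10.0132 20.0158

Derivation:
Step 0: x=[8.0000 10.0000 18.0000] v=[0.0000 0.0000 0.0000]
Step 1: x=[7.0000 11.5000 17.5000] v=[-2.0000 3.0000 -1.0000]
Step 2: x=[5.6250 13.3750 17.0000] v=[-2.7500 3.7500 -1.0000]
Step 3: x=[4.6875 14.2188 17.0938] v=[-1.8750 1.6875 0.1875]
Step 4: x=[4.6328 13.3985 17.9688] v=[-0.1094 -1.6407 1.7500]
Step 5: x=[5.2696 11.5293 19.2013] v=[1.2735 -3.7384 2.4649]
Step 6: x=[5.9713 10.0132 20.0158] v=[1.4034 -3.0323 1.6289]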